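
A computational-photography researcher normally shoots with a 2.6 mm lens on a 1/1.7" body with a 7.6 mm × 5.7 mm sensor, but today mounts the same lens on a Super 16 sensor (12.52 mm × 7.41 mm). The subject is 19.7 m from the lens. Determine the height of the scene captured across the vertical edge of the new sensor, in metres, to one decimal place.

The focal length stays 2.6 mm; the relevant sensor dimension is now h = 7.41 mm. Object distance dₒ = 19.7 m = 19700 mm.
Thin-lens field height W = h·(dₒ − f)/f = 7.41 × (19700 − 2.6)/2.6 ≈ 56137.590 mm = 56.1376 m.

56.1 m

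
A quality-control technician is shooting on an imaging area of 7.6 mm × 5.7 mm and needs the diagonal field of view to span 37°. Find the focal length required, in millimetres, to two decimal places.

14.20 mm

Sensor diagonal = √(7.6² + 5.7²) = √90.2500 ≈ 9.5000 mm.
From α = 2·arctan(d/2f) we get f = d / (2·tan(α/2)).
With d = 9.5000 mm and α/2 = 18.5°, tan(α/2) ≈ 0.33460, so f ≈ 9.5000 / 0.66919 ≈ 14.1963 mm.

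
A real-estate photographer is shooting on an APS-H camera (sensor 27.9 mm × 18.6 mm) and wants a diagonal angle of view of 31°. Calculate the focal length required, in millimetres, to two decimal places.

60.46 mm

Sensor diagonal = √(27.9² + 18.6²) = √1124.3700 ≈ 33.5316 mm.
From α = 2·arctan(d/2f) we get f = d / (2·tan(α/2)).
With d = 33.5316 mm and α/2 = 15.5°, tan(α/2) ≈ 0.27732, so f ≈ 33.5316 / 0.55465 ≈ 60.4556 mm.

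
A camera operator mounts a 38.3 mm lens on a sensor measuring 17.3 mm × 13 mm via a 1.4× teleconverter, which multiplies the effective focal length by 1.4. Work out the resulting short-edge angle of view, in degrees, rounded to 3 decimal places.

13.824°

Effective focal length f = 38.3 × 1.4 = 53.62 mm.
α = 2·arctan(13 / (2 × 53.62)) = 2·arctan(0.12122) ≈ 13.8237°.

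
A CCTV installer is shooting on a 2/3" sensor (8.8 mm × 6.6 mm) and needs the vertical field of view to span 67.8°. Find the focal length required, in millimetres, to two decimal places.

From α = 2·arctan(h/2f) we get f = h / (2·tan(α/2)).
With h = 6.6 mm and α/2 = 33.9°, tan(α/2) ≈ 0.67197, so f ≈ 6.6 / 1.34394 ≈ 4.9109 mm.

4.91 mm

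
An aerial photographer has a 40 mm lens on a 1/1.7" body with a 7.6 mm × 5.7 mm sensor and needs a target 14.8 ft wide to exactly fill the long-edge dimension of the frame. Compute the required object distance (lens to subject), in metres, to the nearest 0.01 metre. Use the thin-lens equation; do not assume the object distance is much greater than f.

W: 14.8 ft × 304.8 mm/ft = 4511.04 mm.
Magnification m = w/W = dᵢ/dₒ; combined with 1/f = 1/dₒ + 1/dᵢ this gives dₒ = f·(1 + W/w).
dₒ = 40 mm × (1 + 4511.04/7.6) = 40 × 594.5579 ≈ 23782.315 mm = 23.7823 m.

23.78 m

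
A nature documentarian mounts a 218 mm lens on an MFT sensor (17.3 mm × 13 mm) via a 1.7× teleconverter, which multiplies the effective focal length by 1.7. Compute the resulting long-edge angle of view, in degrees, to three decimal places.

Effective focal length f = 218 × 1.7 = 370.6 mm.
α = 2·arctan(17.3 / (2 × 370.6)) = 2·arctan(0.02334) ≈ 2.6741°.

2.674°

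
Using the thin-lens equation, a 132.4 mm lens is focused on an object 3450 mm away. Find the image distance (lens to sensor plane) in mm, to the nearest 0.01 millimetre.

137.68 mm

1/dᵢ = 1/f − 1/dₒ = 1/132.4 − 1/3450 = 0.0072630 mm⁻¹.
dᵢ = 1/0.0072630 ≈ 137.6839 mm.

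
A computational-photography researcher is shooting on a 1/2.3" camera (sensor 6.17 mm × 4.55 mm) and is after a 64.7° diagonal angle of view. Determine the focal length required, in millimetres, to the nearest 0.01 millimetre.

6.05 mm

Sensor diagonal = √(6.17² + 4.55²) = √58.7714 ≈ 7.6663 mm.
From α = 2·arctan(d/2f) we get f = d / (2·tan(α/2)).
With d = 7.6663 mm and α/2 = 32.35°, tan(α/2) ≈ 0.63340, so f ≈ 7.6663 / 1.26679 ≈ 6.0517 mm.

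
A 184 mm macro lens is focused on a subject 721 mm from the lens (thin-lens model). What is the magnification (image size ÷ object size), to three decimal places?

Thin lens: 1/f = 1/dₒ + 1/dᵢ → 1/dᵢ = 1/184 − 1/721 = 0.0040478 mm⁻¹, so dᵢ ≈ 247.0466 mm.
Magnification m = dᵢ/dₒ = 247.0466/721 ≈ 0.34264.

0.343×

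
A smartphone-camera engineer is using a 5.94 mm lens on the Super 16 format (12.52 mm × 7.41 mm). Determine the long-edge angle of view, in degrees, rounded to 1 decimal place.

Angle of view α = 2·arctan(w/2f) with w = 12.52 mm and f = 5.94 mm.
w/2f = 1.05387; arctan(1.05387) ≈ 46.5025°, so α ≈ 93.0050°.

93.0°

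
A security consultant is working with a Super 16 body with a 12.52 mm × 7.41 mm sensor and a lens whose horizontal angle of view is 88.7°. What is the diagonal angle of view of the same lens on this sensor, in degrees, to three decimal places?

97.284°

From the horizontal AOV: f = 12.52 / (2·tan(44.35°)) = 12.52 / 1.95513 ≈ 6.4037 mm.
Sensor diagonal = √(12.52² + 7.41²) = √211.6585 ≈ 14.5485 mm.
Diagonal AOV = 2·arctan(14.5485 / (2 × 6.4037)) = 2·arctan(1.13595) ≈ 97.2837°.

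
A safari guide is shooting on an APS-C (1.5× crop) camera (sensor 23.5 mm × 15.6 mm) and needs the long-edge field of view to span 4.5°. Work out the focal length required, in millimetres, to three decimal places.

From α = 2·arctan(w/2f) we get f = w / (2·tan(α/2)).
With w = 23.5 mm and α/2 = 2.25°, tan(α/2) ≈ 0.03929, so f ≈ 23.5 / 0.07858 ≈ 299.0575 mm.

299.057 mm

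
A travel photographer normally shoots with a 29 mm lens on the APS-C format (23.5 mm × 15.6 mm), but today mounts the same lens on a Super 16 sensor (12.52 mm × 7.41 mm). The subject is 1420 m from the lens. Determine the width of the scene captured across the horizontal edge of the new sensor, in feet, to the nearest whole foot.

2011 ft

The focal length stays 29 mm; the relevant sensor dimension is now w = 12.52 mm. Object distance dₒ = 1420 m = 1.42e+06 mm.
Thin-lens field width W = w·(dₒ − f)/f = 12.52 × (1.42e+06 − 29)/29 ≈ 613035.756 mm = 613035.756/304.8 ft = 2011.27 ft.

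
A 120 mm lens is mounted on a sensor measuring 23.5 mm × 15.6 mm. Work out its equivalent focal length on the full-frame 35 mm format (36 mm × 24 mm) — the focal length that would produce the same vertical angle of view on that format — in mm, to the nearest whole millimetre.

Equal angle of view means equal height/f ratio, so f₂ = f₁ · (height₂/height₁) = 120 × 24/15.6.
f₂ = 120 × 1.53846 ≈ 184.615 mm.

185 mm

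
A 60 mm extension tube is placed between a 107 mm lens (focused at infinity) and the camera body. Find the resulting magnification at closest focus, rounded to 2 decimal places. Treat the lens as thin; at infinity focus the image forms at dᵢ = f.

0.56×

The tube moves the image plane from f to f + e, so dᵢ = 107 + 60 = 167 mm. Focus is achieved when 1/f = 1/dₒ + 1/dᵢ, giving dₒ = 1/(1/f − 1/(f+e)).
Magnification m = dᵢ/dₒ = (f+e)·(1/f − 1/(f+e)) = e/f = 60/107 ≈ 0.5607.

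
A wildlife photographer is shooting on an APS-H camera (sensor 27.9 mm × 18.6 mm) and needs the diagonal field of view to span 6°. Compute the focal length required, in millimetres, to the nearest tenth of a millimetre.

Sensor diagonal = √(27.9² + 18.6²) = √1124.3700 ≈ 33.5316 mm.
From α = 2·arctan(d/2f) we get f = d / (2·tan(α/2)).
With d = 33.5316 mm and α/2 = 3°, tan(α/2) ≈ 0.05241, so f ≈ 33.5316 / 0.10482 ≈ 319.9108 mm.

319.9 mm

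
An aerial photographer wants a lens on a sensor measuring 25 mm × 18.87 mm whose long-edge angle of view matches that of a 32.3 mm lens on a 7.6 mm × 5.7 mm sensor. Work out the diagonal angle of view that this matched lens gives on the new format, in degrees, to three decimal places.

16.770°

Equal long-edge AOV ⇒ f₂ = f₁ · 25/7.6 = 32.3 × 3.28947 ≈ 106.2500 mm.
Sensor diagonal = √(25² + 18.87²) = √981.0769 ≈ 31.3221 mm.
Diagonal AOV on the new format = 2·arctan(31.3221 / (2 × 106.2500)) = 2·arctan(0.14740) ≈ 16.7699°.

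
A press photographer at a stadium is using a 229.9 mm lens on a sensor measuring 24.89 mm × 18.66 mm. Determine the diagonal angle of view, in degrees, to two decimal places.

Sensor diagonal = √(24.89² + 18.66²) = √967.7077 ≈ 31.1080 mm.
Angle of view α = 2·arctan(d/2f) with d = 31.1080 mm and f = 229.9 mm.
d/2f = 0.06766; arctan(0.06766) ≈ 3.8705°, so α ≈ 7.7410°.

7.74°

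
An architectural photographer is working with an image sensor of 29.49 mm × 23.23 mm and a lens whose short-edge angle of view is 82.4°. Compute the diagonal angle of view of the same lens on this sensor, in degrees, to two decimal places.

109.49°

From the short-edge AOV: f = 23.23 / (2·tan(41.2°)) = 23.23 / 1.75087 ≈ 13.2677 mm.
Sensor diagonal = √(29.49² + 23.23²) = √1409.2930 ≈ 37.5406 mm.
Diagonal AOV = 2·arctan(37.5406 / (2 × 13.2677)) = 2·arctan(1.41473) ≈ 109.4911°.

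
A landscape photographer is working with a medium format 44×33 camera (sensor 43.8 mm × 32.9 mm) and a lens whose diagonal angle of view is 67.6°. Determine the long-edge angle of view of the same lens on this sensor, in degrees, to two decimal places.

Sensor diagonal = √(43.8² + 32.9²) = √3000.8500 ≈ 54.7800 mm.
From the diagonal AOV: f = 54.7800 / (2·tan(33.8°)) = 54.7800 / 1.33888 ≈ 40.9147 mm.
Long-edge AOV = 2·arctan(43.8 / (2 × 40.9147)) = 2·arctan(0.53526) ≈ 56.3167°.

56.32°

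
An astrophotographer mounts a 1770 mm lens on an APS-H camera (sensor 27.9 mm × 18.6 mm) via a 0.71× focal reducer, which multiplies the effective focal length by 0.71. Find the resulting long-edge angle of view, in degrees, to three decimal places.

Effective focal length f = 1770 × 0.71 = 1256.7 mm.
α = 2·arctan(27.9 / (2 × 1256.7)) = 2·arctan(0.01110) ≈ 1.2720°.

1.272°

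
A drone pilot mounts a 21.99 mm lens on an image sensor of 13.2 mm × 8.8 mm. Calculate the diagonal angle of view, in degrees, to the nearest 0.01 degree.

Sensor diagonal = √(13.2² + 8.8²) = √251.6800 ≈ 15.8644 mm.
Angle of view α = 2·arctan(d/2f) with d = 15.8644 mm and f = 21.99 mm.
d/2f = 0.36072; arctan(0.36072) ≈ 19.8353°, so α ≈ 39.6707°.

39.67°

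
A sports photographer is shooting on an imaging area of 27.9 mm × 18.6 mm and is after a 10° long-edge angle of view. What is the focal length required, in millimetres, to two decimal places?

From α = 2·arctan(w/2f) we get f = w / (2·tan(α/2)).
With w = 27.9 mm and α/2 = 5°, tan(α/2) ≈ 0.08749, so f ≈ 27.9 / 0.17498 ≈ 159.4492 mm.

159.45 mm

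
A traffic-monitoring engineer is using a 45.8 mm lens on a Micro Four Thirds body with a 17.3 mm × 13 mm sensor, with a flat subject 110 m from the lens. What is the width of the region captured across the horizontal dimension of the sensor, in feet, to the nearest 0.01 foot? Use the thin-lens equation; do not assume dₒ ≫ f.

dₒ: 110 m = 110000 mm.
Similar triangles through the lens centre give W/dₒ = w/dᵢ; with 1/f = 1/dₒ + 1/dᵢ this gives W = w·(dₒ − f)/f.
W = 17.3 mm × (110000 − 45.8) / 45.8 = 17.3 × 2400.7467 ≈ 41532.918 mm = 41532.918/304.8 ft = 136.263 ft.

136.26 ft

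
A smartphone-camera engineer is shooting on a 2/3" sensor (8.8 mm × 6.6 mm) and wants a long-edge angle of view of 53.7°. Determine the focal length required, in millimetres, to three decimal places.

8.692 mm

From α = 2·arctan(w/2f) we get f = w / (2·tan(α/2)).
With w = 8.8 mm and α/2 = 26.85°, tan(α/2) ≈ 0.50623, so f ≈ 8.8 / 1.01246 ≈ 8.6917 mm.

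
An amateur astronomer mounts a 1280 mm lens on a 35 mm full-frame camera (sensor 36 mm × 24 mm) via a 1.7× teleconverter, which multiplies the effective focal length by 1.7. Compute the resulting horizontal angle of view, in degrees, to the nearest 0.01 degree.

0.95°

Effective focal length f = 1280 × 1.7 = 2176 mm.
α = 2·arctan(36 / (2 × 2176)) = 2·arctan(0.00827) ≈ 0.9479°.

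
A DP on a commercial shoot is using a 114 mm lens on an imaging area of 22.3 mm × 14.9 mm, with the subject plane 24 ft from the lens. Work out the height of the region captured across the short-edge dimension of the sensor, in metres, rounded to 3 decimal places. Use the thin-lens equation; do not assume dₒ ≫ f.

0.941 m

dₒ: 24 ft × 304.8 mm/ft = 7315.20 mm.
Similar triangles through the lens centre give W/dₒ = h/dᵢ; with 1/f = 1/dₒ + 1/dᵢ this gives W = h·(dₒ − f)/f.
W = 14.9 mm × (7315.2 − 114) / 114 = 14.9 × 63.1684 ≈ 941.209 mm = 0.941209 m.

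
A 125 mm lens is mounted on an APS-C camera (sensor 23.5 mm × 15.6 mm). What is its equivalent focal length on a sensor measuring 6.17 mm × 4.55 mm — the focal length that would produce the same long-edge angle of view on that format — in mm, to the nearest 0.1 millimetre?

Equal angle of view means equal width/f ratio, so f₂ = f₁ · (width₂/width₁) = 125 × 6.17/23.5.
f₂ = 125 × 0.26255 ≈ 32.819 mm.

32.8 mm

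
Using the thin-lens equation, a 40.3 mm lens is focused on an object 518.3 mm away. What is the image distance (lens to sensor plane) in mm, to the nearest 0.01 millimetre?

1/dᵢ = 1/f − 1/dₒ = 1/40.3 − 1/518.3 = 0.0228845 mm⁻¹.
dᵢ = 1/0.0228845 ≈ 43.6977 mm.

43.70 mm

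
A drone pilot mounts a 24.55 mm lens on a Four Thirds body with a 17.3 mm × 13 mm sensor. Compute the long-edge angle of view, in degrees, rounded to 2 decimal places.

Angle of view α = 2·arctan(w/2f) with w = 17.3 mm and f = 24.55 mm.
w/2f = 0.35234; arctan(0.35234) ≈ 19.4095°, so α ≈ 38.8190°.

38.82°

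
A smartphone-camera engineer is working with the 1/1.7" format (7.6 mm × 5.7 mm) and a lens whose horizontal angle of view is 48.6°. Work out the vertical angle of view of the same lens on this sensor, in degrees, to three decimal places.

From the horizontal AOV: f = 7.6 / (2·tan(24.3°)) = 7.6 / 0.90303 ≈ 8.4161 mm.
Vertical AOV = 2·arctan(5.7 / (2 × 8.4161)) = 2·arctan(0.33864) ≈ 37.4161°.

37.416°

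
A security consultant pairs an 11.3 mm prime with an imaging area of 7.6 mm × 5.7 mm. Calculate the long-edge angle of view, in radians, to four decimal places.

Angle of view α = 2·arctan(w/2f) with w = 7.6 mm and f = 11.3 mm.
w/2f = 0.33628; arctan(0.33628) ≈ 0.3244 rad, so α ≈ 0.6488 rad.

0.6488 rad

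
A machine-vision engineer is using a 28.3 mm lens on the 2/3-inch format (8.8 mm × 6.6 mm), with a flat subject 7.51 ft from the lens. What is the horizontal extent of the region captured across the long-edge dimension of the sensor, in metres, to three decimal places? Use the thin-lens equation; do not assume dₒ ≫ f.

dₒ: 7.51 ft × 304.8 mm/ft = 2289.05 mm.
Similar triangles through the lens centre give W/dₒ = w/dᵢ; with 1/f = 1/dₒ + 1/dᵢ this gives W = w·(dₒ − f)/f.
W = 8.8 mm × (2289.05 − 28.3) / 28.3 = 8.8 × 79.8851 ≈ 702.989 mm = 0.702989 m.

0.703 m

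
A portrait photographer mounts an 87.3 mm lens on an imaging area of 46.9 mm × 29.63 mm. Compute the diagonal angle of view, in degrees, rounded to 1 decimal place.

35.3°

Sensor diagonal = √(46.9² + 29.63²) = √3077.5469 ≈ 55.4756 mm.
Angle of view α = 2·arctan(d/2f) with d = 55.4756 mm and f = 87.3 mm.
d/2f = 0.31773; arctan(0.31773) ≈ 17.6266°, so α ≈ 35.2532°.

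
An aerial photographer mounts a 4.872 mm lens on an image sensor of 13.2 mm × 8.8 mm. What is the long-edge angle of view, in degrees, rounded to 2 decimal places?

107.13°

Angle of view α = 2·arctan(w/2f) with w = 13.2 mm and f = 4.872 mm.
w/2f = 1.35468; arctan(1.35468) ≈ 53.5659°, so α ≈ 107.1319°.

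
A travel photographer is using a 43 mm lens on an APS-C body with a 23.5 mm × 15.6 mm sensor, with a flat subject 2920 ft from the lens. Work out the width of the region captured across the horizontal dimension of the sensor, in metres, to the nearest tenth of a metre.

486.4 m

dₒ: 2920 ft × 304.8 mm/ft = 890015.97 mm.
Similar triangles through the lens centre give W/dₒ = w/dᵢ; with 1/f = 1/dₒ + 1/dᵢ this gives W = w·(dₒ − f)/f.
W = 23.5 mm × (890016 − 43) / 43 = 23.5 × 20697.0458 ≈ 486380.577 mm = 486.381 m.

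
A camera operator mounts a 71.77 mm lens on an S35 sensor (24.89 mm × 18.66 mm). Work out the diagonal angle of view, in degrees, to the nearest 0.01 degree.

24.46°

Sensor diagonal = √(24.89² + 18.66²) = √967.7077 ≈ 31.1080 mm.
Angle of view α = 2·arctan(d/2f) with d = 31.1080 mm and f = 71.77 mm.
d/2f = 0.21672; arctan(0.21672) ≈ 12.2280°, so α ≈ 24.4561°.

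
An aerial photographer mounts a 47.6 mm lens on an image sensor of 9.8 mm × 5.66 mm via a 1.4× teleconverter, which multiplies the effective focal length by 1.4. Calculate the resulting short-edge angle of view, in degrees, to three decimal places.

Effective focal length f = 47.6 × 1.4 = 66.64 mm.
α = 2·arctan(5.66 / (2 × 66.64)) = 2·arctan(0.04247) ≈ 4.8634°.

4.863°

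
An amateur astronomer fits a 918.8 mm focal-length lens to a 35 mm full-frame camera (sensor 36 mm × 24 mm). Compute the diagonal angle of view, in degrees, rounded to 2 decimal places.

2.70°

Sensor diagonal = √(36² + 24²) = √1872.0000 ≈ 43.2666 mm.
Angle of view α = 2·arctan(d/2f) with d = 43.2666 mm and f = 918.8 mm.
d/2f = 0.02355; arctan(0.02355) ≈ 1.3488°, so α ≈ 2.6976°.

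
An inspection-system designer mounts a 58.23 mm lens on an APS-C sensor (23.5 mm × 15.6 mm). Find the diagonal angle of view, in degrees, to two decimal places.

Sensor diagonal = √(23.5² + 15.6²) = √795.6100 ≈ 28.2066 mm.
Angle of view α = 2·arctan(d/2f) with d = 28.2066 mm and f = 58.23 mm.
d/2f = 0.24220; arctan(0.24220) ≈ 13.6148°, so α ≈ 27.2297°.

27.23°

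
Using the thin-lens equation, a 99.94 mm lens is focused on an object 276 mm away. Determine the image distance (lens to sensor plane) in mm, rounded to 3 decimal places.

1/dᵢ = 1/f − 1/dₒ = 1/99.94 − 1/276 = 0.0063828 mm⁻¹.
dᵢ = 1/0.0063828 ≈ 156.6707 mm.

156.671 mm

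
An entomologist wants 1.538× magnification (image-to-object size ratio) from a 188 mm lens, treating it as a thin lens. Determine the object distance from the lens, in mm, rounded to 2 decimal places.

310.24 mm

With m = dᵢ/dₒ and 1/f = 1/dₒ + 1/dᵢ, substituting dᵢ = m·dₒ gives 1/f = (1 + 1/m)/dₒ, hence dₒ = f·(1 + 1/m).
dₒ = 188 × (1 + 1/1.538) = 188 × 1.65020 ≈ 310.237 mm.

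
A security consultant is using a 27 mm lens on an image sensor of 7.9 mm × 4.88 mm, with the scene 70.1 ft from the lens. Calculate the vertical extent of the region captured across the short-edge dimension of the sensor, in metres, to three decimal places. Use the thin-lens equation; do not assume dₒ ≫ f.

dₒ: 70.1 ft × 304.8 mm/ft = 21366.48 mm.
Similar triangles through the lens centre give W/dₒ = h/dᵢ; with 1/f = 1/dₒ + 1/dᵢ this gives W = h·(dₒ − f)/f.
W = 4.88 mm × (21366.5 − 27) / 27 = 4.88 × 790.3511 ≈ 3856.913 mm = 3.85691 m.

3.857 m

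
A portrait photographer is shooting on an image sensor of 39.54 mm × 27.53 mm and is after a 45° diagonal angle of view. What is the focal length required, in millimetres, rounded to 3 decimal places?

58.158 mm

Sensor diagonal = √(39.54² + 27.53²) = √2321.3125 ≈ 48.1800 mm.
From α = 2·arctan(d/2f) we get f = d / (2·tan(α/2)).
With d = 48.1800 mm and α/2 = 22.5°, tan(α/2) ≈ 0.41421, so f ≈ 48.1800 / 0.82843 ≈ 58.1584 mm.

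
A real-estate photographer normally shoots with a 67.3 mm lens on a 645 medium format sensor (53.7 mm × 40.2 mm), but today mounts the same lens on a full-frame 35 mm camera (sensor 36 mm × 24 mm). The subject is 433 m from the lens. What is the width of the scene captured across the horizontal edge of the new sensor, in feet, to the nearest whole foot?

760 ft

The focal length stays 67.3 mm; the relevant sensor dimension is now w = 36 mm. Object distance dₒ = 433 m = 433000 mm.
Thin-lens field width W = w·(dₒ − f)/f = 36 × (433000 − 67.3)/67.3 ≈ 231583.614 mm = 231583.614/304.8 ft = 759.789 ft.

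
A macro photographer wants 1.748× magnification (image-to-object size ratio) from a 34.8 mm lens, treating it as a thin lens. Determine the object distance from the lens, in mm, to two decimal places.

With m = dᵢ/dₒ and 1/f = 1/dₒ + 1/dᵢ, substituting dᵢ = m·dₒ gives 1/f = (1 + 1/m)/dₒ, hence dₒ = f·(1 + 1/m).
dₒ = 34.8 × (1 + 1/1.748) = 34.8 × 1.57208 ≈ 54.708 mm.

54.71 mm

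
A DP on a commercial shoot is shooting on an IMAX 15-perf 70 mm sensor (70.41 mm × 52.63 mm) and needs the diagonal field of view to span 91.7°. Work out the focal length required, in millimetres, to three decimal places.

42.668 mm

Sensor diagonal = √(70.41² + 52.63²) = √7727.4850 ≈ 87.9061 mm.
From α = 2·arctan(d/2f) we get f = d / (2·tan(α/2)).
With d = 87.9061 mm and α/2 = 45.85°, tan(α/2) ≈ 1.03012, so f ≈ 87.9061 / 2.06024 ≈ 42.6679 mm.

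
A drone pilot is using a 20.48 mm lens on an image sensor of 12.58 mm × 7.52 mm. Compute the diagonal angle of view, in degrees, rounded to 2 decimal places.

39.38°

Sensor diagonal = √(12.58² + 7.52²) = √214.8068 ≈ 14.6563 mm.
Angle of view α = 2·arctan(d/2f) with d = 14.6563 mm and f = 20.48 mm.
d/2f = 0.35782; arctan(0.35782) ≈ 19.6882°, so α ≈ 39.3764°.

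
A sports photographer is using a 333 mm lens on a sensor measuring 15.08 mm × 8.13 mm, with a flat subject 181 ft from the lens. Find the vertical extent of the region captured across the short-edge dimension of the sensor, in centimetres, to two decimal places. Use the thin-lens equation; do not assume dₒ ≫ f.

dₒ: 181 ft × 304.8 mm/ft = 55168.80 mm.
Similar triangles through the lens centre give W/dₒ = h/dᵢ; with 1/f = 1/dₒ + 1/dᵢ this gives W = h·(dₒ − f)/f.
W = 8.13 mm × (55168.8 − 333) / 333 = 8.13 × 164.6721 ≈ 1338.784 mm = 133.878 cm.

133.88 cm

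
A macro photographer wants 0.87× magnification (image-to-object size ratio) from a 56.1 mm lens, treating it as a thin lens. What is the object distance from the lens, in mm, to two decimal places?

120.58 mm

With m = dᵢ/dₒ and 1/f = 1/dₒ + 1/dᵢ, substituting dᵢ = m·dₒ gives 1/f = (1 + 1/m)/dₒ, hence dₒ = f·(1 + 1/m).
dₒ = 56.1 × (1 + 1/0.87) = 56.1 × 2.14943 ≈ 120.583 mm.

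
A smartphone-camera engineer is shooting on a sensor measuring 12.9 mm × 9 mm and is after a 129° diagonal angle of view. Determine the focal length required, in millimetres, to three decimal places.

Sensor diagonal = √(12.9² + 9²) = √247.4100 ≈ 15.7293 mm.
From α = 2·arctan(d/2f) we get f = d / (2·tan(α/2)).
With d = 15.7293 mm and α/2 = 64.5°, tan(α/2) ≈ 2.09654, so f ≈ 15.7293 / 4.19309 ≈ 3.7512 mm.

3.751 mm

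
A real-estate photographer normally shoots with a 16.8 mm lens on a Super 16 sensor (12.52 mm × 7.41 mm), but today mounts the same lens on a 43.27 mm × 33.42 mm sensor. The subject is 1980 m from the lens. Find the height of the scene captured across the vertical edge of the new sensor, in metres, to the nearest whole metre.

The focal length stays 16.8 mm; the relevant sensor dimension is now h = 33.42 mm. Object distance dₒ = 1980 m = 1.98e+06 mm.
Thin-lens field height W = h·(dₒ − f)/f = 33.42 × (1.98e+06 − 16.8)/16.8 ≈ 3938752.294 mm = 3938.75 m.

3939 m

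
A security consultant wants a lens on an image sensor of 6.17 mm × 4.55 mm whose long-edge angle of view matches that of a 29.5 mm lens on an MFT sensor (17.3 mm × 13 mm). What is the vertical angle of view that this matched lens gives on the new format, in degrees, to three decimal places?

24.403°

Equal long-edge AOV ⇒ f₂ = f₁ · 6.17/17.3 = 29.5 × 0.35665 ≈ 10.5211 mm.
Vertical AOV on the new format = 2·arctan(4.55 / (2 × 10.5211)) = 2·arctan(0.21623) ≈ 24.4027°.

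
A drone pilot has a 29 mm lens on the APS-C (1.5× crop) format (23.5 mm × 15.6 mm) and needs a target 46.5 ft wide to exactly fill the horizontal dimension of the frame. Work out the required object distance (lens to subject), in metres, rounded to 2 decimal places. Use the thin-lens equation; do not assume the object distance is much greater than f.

17.52 m

W: 46.5 ft × 304.8 mm/ft = 14173.20 mm.
Magnification m = w/W = dᵢ/dₒ; combined with 1/f = 1/dₒ + 1/dᵢ this gives dₒ = f·(1 + W/w).
dₒ = 29 mm × (1 + 14173.2/23.5) = 29 × 604.1149 ≈ 17519.331 mm = 17.5193 m.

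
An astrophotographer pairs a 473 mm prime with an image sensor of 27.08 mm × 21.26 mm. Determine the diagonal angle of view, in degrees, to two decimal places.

Sensor diagonal = √(27.08² + 21.26²) = √1185.3140 ≈ 34.4284 mm.
Angle of view α = 2·arctan(d/2f) with d = 34.4284 mm and f = 473 mm.
d/2f = 0.03639; arctan(0.03639) ≈ 2.0843°, so α ≈ 4.1686°.

4.17°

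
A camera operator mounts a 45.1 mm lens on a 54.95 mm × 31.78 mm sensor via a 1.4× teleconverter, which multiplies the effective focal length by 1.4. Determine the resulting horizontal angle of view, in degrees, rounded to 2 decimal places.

Effective focal length f = 45.1 × 1.4 = 63.14 mm.
α = 2·arctan(54.95 / (2 × 63.14)) = 2·arctan(0.43514) ≈ 47.0320°.

47.03°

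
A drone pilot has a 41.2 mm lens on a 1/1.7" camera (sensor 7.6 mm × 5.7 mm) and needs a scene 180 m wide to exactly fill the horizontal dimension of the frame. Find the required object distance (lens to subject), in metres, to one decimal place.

W: 180 m = 180000 mm.
Magnification m = w/W = dᵢ/dₒ; combined with 1/f = 1/dₒ + 1/dᵢ this gives dₒ = f·(1 + W/w).
dₒ = 41.2 mm × (1 + 180000/7.6) = 41.2 × 23685.2105 ≈ 975830.674 mm = 975.831 m.

975.8 m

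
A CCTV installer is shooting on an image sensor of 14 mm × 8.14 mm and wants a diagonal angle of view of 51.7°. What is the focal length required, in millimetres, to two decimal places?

Sensor diagonal = √(14² + 8.14²) = √262.2596 ≈ 16.1944 mm.
From α = 2·arctan(d/2f) we get f = d / (2·tan(α/2)).
With d = 16.1944 mm and α/2 = 25.85°, tan(α/2) ≈ 0.48450, so f ≈ 16.1944 / 0.96899 ≈ 16.7127 mm.

16.71 mm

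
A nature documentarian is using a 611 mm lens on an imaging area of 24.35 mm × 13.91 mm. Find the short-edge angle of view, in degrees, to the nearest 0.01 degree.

Angle of view α = 2·arctan(h/2f) with h = 13.91 mm and f = 611 mm.
h/2f = 0.01138; arctan(0.01138) ≈ 0.6522°, so α ≈ 1.3043°.

1.30°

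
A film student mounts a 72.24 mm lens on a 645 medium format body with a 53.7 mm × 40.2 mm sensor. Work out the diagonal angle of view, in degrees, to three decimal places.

Sensor diagonal = √(53.7² + 40.2²) = √4499.7300 ≈ 67.0800 mm.
Angle of view α = 2·arctan(d/2f) with d = 67.0800 mm and f = 72.24 mm.
d/2f = 0.46429; arctan(0.46429) ≈ 24.9048°, so α ≈ 49.8096°.

49.810°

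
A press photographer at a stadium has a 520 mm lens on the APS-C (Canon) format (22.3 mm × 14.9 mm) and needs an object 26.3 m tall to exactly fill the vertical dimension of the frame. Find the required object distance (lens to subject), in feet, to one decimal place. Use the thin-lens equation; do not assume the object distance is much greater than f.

3013.0 ft

W: 26.3 m = 26300 mm.
Magnification m = h/W = dᵢ/dₒ; combined with 1/f = 1/dₒ + 1/dᵢ this gives dₒ = f·(1 + W/h).
dₒ = 520 mm × (1 + 26300/14.9) = 520 × 1766.1007 ≈ 918372.349 mm = 918372.349/304.8 ft = 3013.03 ft.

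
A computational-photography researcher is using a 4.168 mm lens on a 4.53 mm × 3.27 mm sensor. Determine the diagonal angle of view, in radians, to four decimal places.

1.1809 rad

Sensor diagonal = √(4.53² + 3.27²) = √31.2138 ≈ 5.5869 mm.
Angle of view α = 2·arctan(d/2f) with d = 5.5869 mm and f = 4.168 mm.
d/2f = 0.67022; arctan(0.67022) ≈ 0.5905 rad, so α ≈ 1.1809 rad.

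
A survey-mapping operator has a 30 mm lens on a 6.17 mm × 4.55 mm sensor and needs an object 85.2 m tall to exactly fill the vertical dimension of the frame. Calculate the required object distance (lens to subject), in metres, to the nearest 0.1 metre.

W: 85.2 m = 85200 mm.
Magnification m = h/W = dᵢ/dₒ; combined with 1/f = 1/dₒ + 1/dᵢ this gives dₒ = f·(1 + W/h).
dₒ = 30 mm × (1 + 85200/4.55) = 30 × 18726.2747 ≈ 561788.242 mm = 561.788 m.

561.8 m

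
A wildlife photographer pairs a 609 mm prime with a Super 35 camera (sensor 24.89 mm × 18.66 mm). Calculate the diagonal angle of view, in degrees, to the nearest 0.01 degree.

2.93°

Sensor diagonal = √(24.89² + 18.66²) = √967.7077 ≈ 31.1080 mm.
Angle of view α = 2·arctan(d/2f) with d = 31.1080 mm and f = 609 mm.
d/2f = 0.02554; arctan(0.02554) ≈ 1.4630°, so α ≈ 2.9261°.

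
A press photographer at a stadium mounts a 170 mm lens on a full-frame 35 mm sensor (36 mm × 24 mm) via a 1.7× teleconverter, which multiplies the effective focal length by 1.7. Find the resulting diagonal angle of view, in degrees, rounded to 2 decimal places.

Effective focal length f = 170 × 1.7 = 289 mm.
Sensor diagonal = √(36² + 24²) = √1872.0000 ≈ 43.2666 mm.
α = 2·arctan(43.267 / (2 × 289)) = 2·arctan(0.07486) ≈ 8.5619°.

8.56°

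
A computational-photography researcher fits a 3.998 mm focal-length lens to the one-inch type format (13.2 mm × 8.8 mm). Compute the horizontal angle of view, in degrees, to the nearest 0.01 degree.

Angle of view α = 2·arctan(w/2f) with w = 13.2 mm and f = 3.998 mm.
w/2f = 1.65083; arctan(1.65083) ≈ 58.7943°, so α ≈ 117.5886°.

117.59°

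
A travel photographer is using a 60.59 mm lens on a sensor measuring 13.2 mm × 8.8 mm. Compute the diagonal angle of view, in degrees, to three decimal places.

Sensor diagonal = √(13.2² + 8.8²) = √251.6800 ≈ 15.8644 mm.
Angle of view α = 2·arctan(d/2f) with d = 15.8644 mm and f = 60.59 mm.
d/2f = 0.13092; arctan(0.13092) ≈ 7.4585°, so α ≈ 14.9171°.

14.917°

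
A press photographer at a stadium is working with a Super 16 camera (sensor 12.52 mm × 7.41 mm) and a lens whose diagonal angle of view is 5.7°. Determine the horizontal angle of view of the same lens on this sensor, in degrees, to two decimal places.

Sensor diagonal = √(12.52² + 7.41²) = √211.6585 ≈ 14.5485 mm.
From the diagonal AOV: f = 14.5485 / (2·tan(2.85°)) = 14.5485 / 0.09957 ≈ 146.1192 mm.
Horizontal AOV = 2·arctan(12.52 / (2 × 146.1192)) = 2·arctan(0.04284) ≈ 4.9063°.

4.91°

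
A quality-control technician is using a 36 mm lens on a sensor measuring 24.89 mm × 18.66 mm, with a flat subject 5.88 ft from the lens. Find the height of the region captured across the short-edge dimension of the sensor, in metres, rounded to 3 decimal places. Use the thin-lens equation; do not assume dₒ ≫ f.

dₒ: 5.88 ft × 304.8 mm/ft = 1792.22 mm.
Similar triangles through the lens centre give W/dₒ = h/dᵢ; with 1/f = 1/dₒ + 1/dᵢ this gives W = h·(dₒ − f)/f.
W = 18.66 mm × (1792.22 − 36) / 36 = 18.66 × 48.7840 ≈ 910.309 mm = 0.910309 m.

0.910 m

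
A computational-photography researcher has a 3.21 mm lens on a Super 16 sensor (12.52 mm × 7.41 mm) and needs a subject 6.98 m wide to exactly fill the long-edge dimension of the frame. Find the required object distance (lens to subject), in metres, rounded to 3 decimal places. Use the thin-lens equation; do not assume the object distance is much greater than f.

W: 6.98 m = 6980 mm.
Magnification m = w/W = dᵢ/dₒ; combined with 1/f = 1/dₒ + 1/dᵢ this gives dₒ = f·(1 + W/w).
dₒ = 3.21 mm × (1 + 6980/12.52) = 3.21 × 558.5080 ≈ 1792.811 mm = 1.79281 m.

1.793 m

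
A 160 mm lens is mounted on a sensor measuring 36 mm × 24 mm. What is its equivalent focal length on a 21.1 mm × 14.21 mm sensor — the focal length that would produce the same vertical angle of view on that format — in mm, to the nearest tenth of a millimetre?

Equal angle of view means equal height/f ratio, so f₂ = f₁ · (height₂/height₁) = 160 × 14.21/24.
f₂ = 160 × 0.59208 ≈ 94.733 mm.

94.7 mm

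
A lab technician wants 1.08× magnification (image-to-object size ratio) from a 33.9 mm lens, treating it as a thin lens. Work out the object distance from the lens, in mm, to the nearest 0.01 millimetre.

65.29 mm

With m = dᵢ/dₒ and 1/f = 1/dₒ + 1/dᵢ, substituting dᵢ = m·dₒ gives 1/f = (1 + 1/m)/dₒ, hence dₒ = f·(1 + 1/m).
dₒ = 33.9 × (1 + 1/1.08) = 33.9 × 1.92593 ≈ 65.289 mm.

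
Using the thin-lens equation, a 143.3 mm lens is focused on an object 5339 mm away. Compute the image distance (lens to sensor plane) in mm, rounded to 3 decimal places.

1/dᵢ = 1/f − 1/dₒ = 1/143.3 − 1/5339 = 0.0067911 mm⁻¹.
dᵢ = 1/0.0067911 ≈ 147.2523 mm.

147.252 mm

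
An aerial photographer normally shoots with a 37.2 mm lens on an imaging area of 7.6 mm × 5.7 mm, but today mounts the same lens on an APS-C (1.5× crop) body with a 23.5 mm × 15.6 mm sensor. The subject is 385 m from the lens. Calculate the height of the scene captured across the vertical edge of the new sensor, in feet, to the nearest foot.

The focal length stays 37.2 mm; the relevant sensor dimension is now h = 15.6 mm. Object distance dₒ = 385 m = 385000 mm.
Thin-lens field height W = h·(dₒ − f)/f = 15.6 × (385000 − 37.2)/37.2 ≈ 161436.013 mm = 161436.013/304.8 ft = 529.646 ft.

530 ft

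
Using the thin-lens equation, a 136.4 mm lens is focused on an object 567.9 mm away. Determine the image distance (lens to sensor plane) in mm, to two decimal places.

179.52 mm

1/dᵢ = 1/f − 1/dₒ = 1/136.4 − 1/567.9 = 0.0055705 mm⁻¹.
dᵢ = 1/0.0055705 ≈ 179.5169 mm.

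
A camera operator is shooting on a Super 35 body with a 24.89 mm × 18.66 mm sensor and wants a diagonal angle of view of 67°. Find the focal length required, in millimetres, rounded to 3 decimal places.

Sensor diagonal = √(24.89² + 18.66²) = √967.7077 ≈ 31.1080 mm.
From α = 2·arctan(d/2f) we get f = d / (2·tan(α/2)).
With d = 31.1080 mm and α/2 = 33.5°, tan(α/2) ≈ 0.66189, so f ≈ 31.1080 / 1.32377 ≈ 23.4995 mm.

23.500 mm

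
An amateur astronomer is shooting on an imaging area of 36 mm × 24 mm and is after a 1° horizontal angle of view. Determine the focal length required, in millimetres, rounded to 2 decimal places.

2062.60 mm

From α = 2·arctan(w/2f) we get f = w / (2·tan(α/2)).
With w = 36 mm and α/2 = 0.5°, tan(α/2) ≈ 0.00873, so f ≈ 36 / 0.01745 ≈ 2062.5957 mm.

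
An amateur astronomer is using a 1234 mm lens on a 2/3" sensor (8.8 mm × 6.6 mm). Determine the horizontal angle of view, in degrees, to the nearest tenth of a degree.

Angle of view α = 2·arctan(w/2f) with w = 8.8 mm and f = 1234 mm.
w/2f = 0.00357; arctan(0.00357) ≈ 0.2043°, so α ≈ 0.4086°.

0.4°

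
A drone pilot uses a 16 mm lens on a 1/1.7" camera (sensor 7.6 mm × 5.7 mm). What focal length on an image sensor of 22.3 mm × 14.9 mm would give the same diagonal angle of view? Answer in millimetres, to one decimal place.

45.2 mm

Sensor diagonal = √(7.6² + 5.7²) = √90.2500 ≈ 9.5000 mm.
Sensor diagonal = √(22.3² + 14.9²) = √719.3000 ≈ 26.8198 mm.
Equal angle of view means equal diagonal/f ratio, so f₂ = f₁ · (diagonal₂/diagonal₁) = 16 × 26.8198/9.5000.
f₂ = 16 × 2.82313 ≈ 45.170 mm.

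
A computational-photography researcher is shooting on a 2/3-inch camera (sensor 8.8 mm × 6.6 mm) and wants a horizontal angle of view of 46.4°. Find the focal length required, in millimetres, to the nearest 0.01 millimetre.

From α = 2·arctan(w/2f) we get f = w / (2·tan(α/2)).
With w = 8.8 mm and α/2 = 23.2°, tan(α/2) ≈ 0.42860, so f ≈ 8.8 / 0.85720 ≈ 10.2660 mm.

10.27 mm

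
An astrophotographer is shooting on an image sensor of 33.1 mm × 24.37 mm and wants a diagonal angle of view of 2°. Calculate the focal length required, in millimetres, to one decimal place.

Sensor diagonal = √(33.1² + 24.37²) = √1689.5069 ≈ 41.1036 mm.
From α = 2·arctan(d/2f) we get f = d / (2·tan(α/2)).
With d = 41.1036 mm and α/2 = 1°, tan(α/2) ≈ 0.01746, so f ≈ 41.1036 / 0.03491 ≈ 1177.4122 mm.

1177.4 mm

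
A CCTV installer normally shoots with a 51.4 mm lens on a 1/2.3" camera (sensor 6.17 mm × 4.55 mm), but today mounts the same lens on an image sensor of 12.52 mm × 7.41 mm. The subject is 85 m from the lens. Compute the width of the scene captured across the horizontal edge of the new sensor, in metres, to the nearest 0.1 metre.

20.7 m

The focal length stays 51.4 mm; the relevant sensor dimension is now w = 12.52 mm. Object distance dₒ = 85 m = 85000 mm.
Thin-lens field width W = w·(dₒ − f)/f = 12.52 × (85000 − 51.4)/51.4 ≈ 20691.760 mm = 20.6918 m.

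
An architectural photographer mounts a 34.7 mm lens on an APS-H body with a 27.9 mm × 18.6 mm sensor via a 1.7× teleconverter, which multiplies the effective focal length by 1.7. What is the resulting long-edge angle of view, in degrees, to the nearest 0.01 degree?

26.61°

Effective focal length f = 34.7 × 1.7 = 58.99 mm.
α = 2·arctan(27.9 / (2 × 58.99)) = 2·arctan(0.23648) ≈ 26.6099°.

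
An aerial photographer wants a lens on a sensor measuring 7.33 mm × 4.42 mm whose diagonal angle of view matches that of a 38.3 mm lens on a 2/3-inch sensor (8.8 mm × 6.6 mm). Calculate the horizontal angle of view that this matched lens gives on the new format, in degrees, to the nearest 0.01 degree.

Sensor diagonal = √(8.8² + 6.6²) = √121.0000 ≈ 11.0000 mm.
Sensor diagonal = √(7.33² + 4.42²) = √73.2653 ≈ 8.5595 mm.
Equal diagonal AOV ⇒ f₂ = f₁ · 8.5595/11.0000 = 38.3 × 0.77814 ≈ 29.8027 mm.
Horizontal AOV on the new format = 2·arctan(7.33 / (2 × 29.8027)) = 2·arctan(0.12298) ≈ 14.0216°.

14.02°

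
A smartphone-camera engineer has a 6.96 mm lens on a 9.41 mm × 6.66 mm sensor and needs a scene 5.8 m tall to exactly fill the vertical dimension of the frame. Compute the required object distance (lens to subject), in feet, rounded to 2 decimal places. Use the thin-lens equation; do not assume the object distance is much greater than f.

W: 5.8 m = 5800 mm.
Magnification m = h/W = dᵢ/dₒ; combined with 1/f = 1/dₒ + 1/dᵢ this gives dₒ = f·(1 + W/h).
dₒ = 6.96 mm × (1 + 5800/6.66) = 6.96 × 871.8709 ≈ 6068.221 mm = 6068.221/304.8 ft = 19.9089 ft.

19.91 ft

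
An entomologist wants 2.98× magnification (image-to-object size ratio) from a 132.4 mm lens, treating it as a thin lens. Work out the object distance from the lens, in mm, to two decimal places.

176.83 mm

With m = dᵢ/dₒ and 1/f = 1/dₒ + 1/dᵢ, substituting dᵢ = m·dₒ gives 1/f = (1 + 1/m)/dₒ, hence dₒ = f·(1 + 1/m).
dₒ = 132.4 × (1 + 1/2.98) = 132.4 × 1.33557 ≈ 176.830 mm.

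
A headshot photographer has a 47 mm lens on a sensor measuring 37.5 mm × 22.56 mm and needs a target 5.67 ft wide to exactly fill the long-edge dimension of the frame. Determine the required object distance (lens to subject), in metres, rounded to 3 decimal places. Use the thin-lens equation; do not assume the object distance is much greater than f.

2.213 m

W: 5.67 ft × 304.8 mm/ft = 1728.22 mm.
Magnification m = w/W = dᵢ/dₒ; combined with 1/f = 1/dₒ + 1/dᵢ this gives dₒ = f·(1 + W/w).
dₒ = 47 mm × (1 + 1728.22/37.5) = 47 × 47.0858 ≈ 2213.031 mm = 2.21303 m.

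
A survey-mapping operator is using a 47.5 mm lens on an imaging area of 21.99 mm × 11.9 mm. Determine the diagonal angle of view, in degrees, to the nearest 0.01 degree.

Sensor diagonal = √(21.99² + 11.9²) = √625.1701 ≈ 25.0034 mm.
Angle of view α = 2·arctan(d/2f) with d = 25.0034 mm and f = 47.5 mm.
d/2f = 0.26319; arctan(0.26319) ≈ 14.7455°, so α ≈ 29.4910°.

29.49°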